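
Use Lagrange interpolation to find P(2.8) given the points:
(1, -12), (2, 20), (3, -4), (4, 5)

Lagrange interpolation formula:
P(x) = Σ yᵢ × Lᵢ(x)
where Lᵢ(x) = Π_{j≠i} (x - xⱼ)/(xᵢ - xⱼ)

L_0(2.8) = (2.8 - 2)/(1 - 2) × (2.8 - 3)/(1 - 3) × (2.8 - 4)/(1 - 4) = -0.032000
L_1(2.8) = (2.8 - 1)/(2 - 1) × (2.8 - 3)/(2 - 3) × (2.8 - 4)/(2 - 4) = 0.216000
L_2(2.8) = (2.8 - 1)/(3 - 1) × (2.8 - 2)/(3 - 2) × (2.8 - 4)/(3 - 4) = 0.864000
L_3(2.8) = (2.8 - 1)/(4 - 1) × (2.8 - 2)/(4 - 2) × (2.8 - 3)/(4 - 3) = -0.048000

P(2.8) = (-12)×L_0(2.8) + 20×L_1(2.8) + (-4)×L_2(2.8) + 5×L_3(2.8)
P(2.8) = 1.008000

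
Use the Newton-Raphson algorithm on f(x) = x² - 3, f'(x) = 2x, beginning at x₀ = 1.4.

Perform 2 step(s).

f(x) = x² - 3
f'(x) = 2x
x₀ = 1.4

Newton-Raphson formula: x_{n+1} = x_n - f(x_n)/f'(x_n)

Iteration 1:
  f(1.400000) = -1.040000
  f'(1.400000) = 2.800000
  x_1 = 1.400000 - (-1.040000)/2.800000 = 1.771429
Iteration 2:
  f(1.771429) = 0.137959
  f'(1.771429) = 3.542857
  x_2 = 1.771429 - 0.137959/3.542857 = 1.732488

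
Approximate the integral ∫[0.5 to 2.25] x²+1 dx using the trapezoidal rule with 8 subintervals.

f(x) = x²+1
a = 0.5, b = 2.25, n = 8
h = (b - a)/n = 0.218750

Trapezoidal rule: (h/2)[f(x₀) + 2f(x₁) + 2f(x₂) + ... + f(xₙ)]

x_0 = 0.5000, f(x_0) = 1.250000, coefficient = 1
x_1 = 0.7188, f(x_1) = 1.516602, coefficient = 2
x_2 = 0.9375, f(x_2) = 1.878906, coefficient = 2
x_3 = 1.1562, f(x_3) = 2.336914, coefficient = 2
x_4 = 1.3750, f(x_4) = 2.890625, coefficient = 2
x_5 = 1.5938, f(x_5) = 3.540039, coefficient = 2
x_6 = 1.8125, f(x_6) = 4.285156, coefficient = 2
x_7 = 2.0312, f(x_7) = 5.125977, coefficient = 2
x_8 = 2.2500, f(x_8) = 6.062500, coefficient = 1

I ≈ (0.218750/2) × 50.460938 = 5.519165
Exact value: 5.505208
Error: 0.013957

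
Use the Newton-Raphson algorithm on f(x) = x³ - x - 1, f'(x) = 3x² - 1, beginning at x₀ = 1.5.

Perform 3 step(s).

f(x) = x³ - x - 1
f'(x) = 3x² - 1
x₀ = 1.5

Newton-Raphson formula: x_{n+1} = x_n - f(x_n)/f'(x_n)

Iteration 1:
  f(1.500000) = 0.875000
  f'(1.500000) = 5.750000
  x_1 = 1.500000 - 0.875000/5.750000 = 1.347826
Iteration 2:
  f(1.347826) = 0.100682
  f'(1.347826) = 4.449905
  x_2 = 1.347826 - 0.100682/4.449905 = 1.325200
Iteration 3:
  f(1.325200) = 0.002058
  f'(1.325200) = 4.268468
  x_3 = 1.325200 - 0.002058/4.268468 = 1.324718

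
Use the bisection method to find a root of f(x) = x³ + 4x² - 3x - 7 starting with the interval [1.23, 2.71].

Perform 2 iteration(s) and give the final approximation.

f(x) = x³ + 4x² - 3x - 7
Initial interval: [1.23, 2.71]

Iteration 1:
  c_1 = (1.230000 + 2.710000)/2 = 1.970000
  f(c_1) = f(1.970000) = 10.258973
  f(a) × f(c) < 0, new interval: [1.230000, 1.970000]
Iteration 2:
  c_2 = (1.230000 + 1.970000)/2 = 1.600000
  f(c_2) = f(1.600000) = 2.536000
  f(a) × f(c) < 0, new interval: [1.230000, 1.600000]

After 2 iteration(s), the approximation is c_2 = 1.600000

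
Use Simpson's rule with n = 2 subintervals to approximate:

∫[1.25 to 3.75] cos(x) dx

f(x) = cos(x)
a = 1.25, b = 3.75, n = 2
h = (b - a)/n = 1.250000

Simpson's rule: (h/3)[f(x₀) + 4f(x₁) + 2f(x₂) + ... + f(xₙ)]

x_0 = 1.2500, f(x_0) = 0.315322, coefficient = 1
x_1 = 2.5000, f(x_1) = -0.801144, coefficient = 4
x_2 = 3.7500, f(x_2) = -0.820559, coefficient = 1

I ≈ (1.250000/3) × -3.709811 = -1.545755
Exact value: -1.520546
Error: 0.025209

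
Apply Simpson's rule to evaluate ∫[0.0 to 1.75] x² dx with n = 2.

f(x) = x²
a = 0.0, b = 1.75, n = 2
h = (b - a)/n = 0.875000

Simpson's rule: (h/3)[f(x₀) + 4f(x₁) + 2f(x₂) + ... + f(xₙ)]

x_0 = 0.0000, f(x_0) = 0.000000, coefficient = 1
x_1 = 0.8750, f(x_1) = 0.765625, coefficient = 4
x_2 = 1.7500, f(x_2) = 3.062500, coefficient = 1

I ≈ (0.875000/3) × 6.125000 = 1.786458
Exact value: 1.786458
Error: 0.000000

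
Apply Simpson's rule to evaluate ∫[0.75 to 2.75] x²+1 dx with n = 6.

f(x) = x²+1
a = 0.75, b = 2.75, n = 6
h = (b - a)/n = 0.333333

Simpson's rule: (h/3)[f(x₀) + 4f(x₁) + 2f(x₂) + ... + f(xₙ)]

x_0 = 0.7500, f(x_0) = 1.562500, coefficient = 1
x_1 = 1.0833, f(x_1) = 2.173611, coefficient = 4
x_2 = 1.4167, f(x_2) = 3.006944, coefficient = 2
x_3 = 1.7500, f(x_3) = 4.062500, coefficient = 4
x_4 = 2.0833, f(x_4) = 5.340278, coefficient = 2
x_5 = 2.4167, f(x_5) = 6.840278, coefficient = 4
x_6 = 2.7500, f(x_6) = 8.562500, coefficient = 1

I ≈ (0.333333/3) × 79.125000 = 8.791667
Exact value: 8.791667
Error: 0.000000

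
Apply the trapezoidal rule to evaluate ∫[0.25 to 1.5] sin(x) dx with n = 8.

f(x) = sin(x)
a = 0.25, b = 1.5, n = 8
h = (b - a)/n = 0.156250

Trapezoidal rule: (h/2)[f(x₀) + 2f(x₁) + 2f(x₂) + ... + f(xₙ)]

x_0 = 0.2500, f(x_0) = 0.247404, coefficient = 1
x_1 = 0.4062, f(x_1) = 0.395167, coefficient = 2
x_2 = 0.5625, f(x_2) = 0.533303, coefficient = 2
x_3 = 0.7188, f(x_3) = 0.658444, coefficient = 2
x_4 = 0.8750, f(x_4) = 0.767544, coefficient = 2
x_5 = 1.0312, f(x_5) = 0.857942, coefficient = 2
x_6 = 1.1875, f(x_6) = 0.927437, coefficient = 2
x_7 = 1.3438, f(x_7) = 0.974336, coefficient = 2
x_8 = 1.5000, f(x_8) = 0.997495, coefficient = 1

I ≈ (0.156250/2) × 11.473243 = 0.896347
Exact value: 0.898175
Error: 0.001828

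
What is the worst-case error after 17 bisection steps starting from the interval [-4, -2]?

Bisection error bound: |error| ≤ (b-a)/2^n
|error| ≤ (-2 - (-4))/2^17 = 2/2^17
|error| ≤ 0.0000152588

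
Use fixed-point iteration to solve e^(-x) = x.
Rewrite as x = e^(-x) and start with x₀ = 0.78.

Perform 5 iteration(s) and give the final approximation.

Equation: e^(-x) = x
Fixed-point form: x = e^(-x)
x₀ = 0.78

x_1 = g(0.780000) = 0.458406
x_2 = g(0.458406) = 0.632291
x_3 = g(0.632291) = 0.531373
x_4 = g(0.531373) = 0.587797
x_5 = g(0.587797) = 0.555550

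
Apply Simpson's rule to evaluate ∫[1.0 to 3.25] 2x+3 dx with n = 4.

f(x) = 2x+3
a = 1.0, b = 3.25, n = 4
h = (b - a)/n = 0.562500

Simpson's rule: (h/3)[f(x₀) + 4f(x₁) + 2f(x₂) + ... + f(xₙ)]

x_0 = 1.0000, f(x_0) = 5.000000, coefficient = 1
x_1 = 1.5625, f(x_1) = 6.125000, coefficient = 4
x_2 = 2.1250, f(x_2) = 7.250000, coefficient = 2
x_3 = 2.6875, f(x_3) = 8.375000, coefficient = 4
x_4 = 3.2500, f(x_4) = 9.500000, coefficient = 1

I ≈ (0.562500/3) × 87.000000 = 16.312500
Exact value: 16.312500
Error: 0.000000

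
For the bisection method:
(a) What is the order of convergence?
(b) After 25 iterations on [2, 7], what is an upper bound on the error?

(a) Bisection has linear (order 1) convergence; the error is halved each step.

(b) Error bound = (b-a)/2^n = (7 - 2)/2^{25}
    = 5/2^{25}

(a) 1 (linear); (b) error ≤ 1.49e-07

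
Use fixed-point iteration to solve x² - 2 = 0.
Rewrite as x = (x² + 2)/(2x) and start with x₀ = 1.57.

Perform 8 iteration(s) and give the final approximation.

Equation: x² - 2 = 0
Fixed-point form: x = (x² + 2)/(2x)
x₀ = 1.57

x_1 = g(1.570000) = 1.421943
x_2 = g(1.421943) = 1.414235
x_3 = g(1.414235) = 1.414214
x_4 = g(1.414214) = 1.414214
x_5 = g(1.414214) = 1.414214
x_6 = g(1.414214) = 1.414214
x_7 = g(1.414214) = 1.414214
x_8 = g(1.414214) = 1.414214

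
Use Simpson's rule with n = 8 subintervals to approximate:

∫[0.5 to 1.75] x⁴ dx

f(x) = x⁴
a = 0.5, b = 1.75, n = 8
h = (b - a)/n = 0.156250

Simpson's rule: (h/3)[f(x₀) + 4f(x₁) + 2f(x₂) + ... + f(xₙ)]

x_0 = 0.5000, f(x_0) = 0.062500, coefficient = 1
x_1 = 0.6562, f(x_1) = 0.185472, coefficient = 4
x_2 = 0.8125, f(x_2) = 0.435806, coefficient = 2
x_3 = 0.9688, f(x_3) = 0.880738, coefficient = 4
x_4 = 1.1250, f(x_4) = 1.601807, coefficient = 2
x_5 = 1.2812, f(x_5) = 2.694856, coefficient = 4
x_6 = 1.4375, f(x_6) = 4.270035, coefficient = 2
x_7 = 1.5938, f(x_7) = 6.451798, coefficient = 4
x_8 = 1.7500, f(x_8) = 9.378906, coefficient = 1

I ≈ (0.156250/3) × 62.908157 = 3.276467
Exact value: 3.276367
Error: 0.000099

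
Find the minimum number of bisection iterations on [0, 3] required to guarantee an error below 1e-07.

We need (b-a)/2^n ≤ 1e-07
(3 - 0)/2^n ≤ 1e-07
3/2^n ≤ 1e-07
2^n ≥ 30000000
n ≥ log₂(30000000) = 24.84
n ≥ 25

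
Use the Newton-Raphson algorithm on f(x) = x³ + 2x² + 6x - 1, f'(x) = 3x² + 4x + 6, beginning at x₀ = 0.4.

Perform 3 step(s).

f(x) = x³ + 2x² + 6x - 1
f'(x) = 3x² + 4x + 6
x₀ = 0.4

Newton-Raphson formula: x_{n+1} = x_n - f(x_n)/f'(x_n)

Iteration 1:
  f(0.400000) = 1.784000
  f'(0.400000) = 8.080000
  x_1 = 0.400000 - 1.784000/8.080000 = 0.179208
Iteration 2:
  f(0.179208) = 0.145234
  f'(0.179208) = 6.813178
  x_2 = 0.179208 - 0.145234/6.813178 = 0.157891
Iteration 3:
  f(0.157891) = 0.001143
  f'(0.157891) = 6.706354
  x_3 = 0.157891 - 0.001143/6.706354 = 0.157721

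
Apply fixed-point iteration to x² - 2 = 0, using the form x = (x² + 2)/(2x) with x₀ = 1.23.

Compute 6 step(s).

Equation: x² - 2 = 0
Fixed-point form: x = (x² + 2)/(2x)
x₀ = 1.23

x_1 = g(1.230000) = 1.428008
x_2 = g(1.428008) = 1.414280
x_3 = g(1.414280) = 1.414214
x_4 = g(1.414214) = 1.414214
x_5 = g(1.414214) = 1.414214
x_6 = g(1.414214) = 1.414214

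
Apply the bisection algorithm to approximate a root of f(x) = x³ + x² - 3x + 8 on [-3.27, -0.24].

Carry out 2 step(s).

f(x) = x³ + x² - 3x + 8
Initial interval: [-3.27, -0.24]

Iteration 1:
  c_1 = (-3.270000 + (-0.240000))/2 = -1.755000
  f(c_1) = f(-1.755000) = 10.939581
  f(a) × f(c) < 0, new interval: [-3.270000, -1.755000]
Iteration 2:
  c_2 = (-3.270000 + (-1.755000))/2 = -2.512500
  f(c_2) = f(-2.512500) = 5.989607
  f(a) × f(c) < 0, new interval: [-3.270000, -2.512500]

After 2 iteration(s), the approximation is c_2 = -2.512500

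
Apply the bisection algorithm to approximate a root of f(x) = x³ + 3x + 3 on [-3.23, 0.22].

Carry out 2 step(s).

f(x) = x³ + 3x + 3
Initial interval: [-3.23, 0.22]

Iteration 1:
  c_1 = (-3.230000 + 0.220000)/2 = -1.505000
  f(c_1) = f(-1.505000) = -4.923863
  f(a) × f(c) ≥ 0, new interval: [-1.505000, 0.220000]
Iteration 2:
  c_2 = (-1.505000 + 0.220000)/2 = -0.642500
  f(c_2) = f(-0.642500) = 0.807272
  f(a) × f(c) < 0, new interval: [-1.505000, -0.642500]

After 2 iteration(s), the approximation is c_2 = -0.642500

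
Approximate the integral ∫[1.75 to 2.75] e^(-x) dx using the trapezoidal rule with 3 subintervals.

f(x) = e^(-x)
a = 1.75, b = 2.75, n = 3
h = (b - a)/n = 0.333333

Trapezoidal rule: (h/2)[f(x₀) + 2f(x₁) + 2f(x₂) + ... + f(xₙ)]

x_0 = 1.7500, f(x_0) = 0.173774, coefficient = 1
x_1 = 2.0833, f(x_1) = 0.124514, coefficient = 2
x_2 = 2.4167, f(x_2) = 0.089219, coefficient = 2
x_3 = 2.7500, f(x_3) = 0.063928, coefficient = 1

I ≈ (0.333333/2) × 0.665168 = 0.110861
Exact value: 0.109846
Error: 0.001015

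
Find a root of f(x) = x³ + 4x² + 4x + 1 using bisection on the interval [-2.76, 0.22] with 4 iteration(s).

f(x) = x³ + 4x² + 4x + 1
Initial interval: [-2.76, 0.22]

Iteration 1:
  c_1 = (-2.760000 + 0.220000)/2 = -1.270000
  f(c_1) = f(-1.270000) = 0.323217
  f(a) × f(c) < 0, new interval: [-2.760000, -1.270000]
Iteration 2:
  c_2 = (-2.760000 + (-1.270000))/2 = -2.015000
  f(c_2) = f(-2.015000) = 0.999547
  f(a) × f(c) < 0, new interval: [-2.760000, -2.015000]
Iteration 3:
  c_3 = (-2.760000 + (-2.015000))/2 = -2.387500
  f(c_3) = f(-2.387500) = 0.641502
  f(a) × f(c) < 0, new interval: [-2.760000, -2.387500]
Iteration 4:
  c_4 = (-2.760000 + (-2.387500))/2 = -2.573750
  f(c_4) = f(-2.573750) = 0.152750
  f(a) × f(c) < 0, new interval: [-2.760000, -2.573750]

After 4 iteration(s), the approximation is c_4 = -2.573750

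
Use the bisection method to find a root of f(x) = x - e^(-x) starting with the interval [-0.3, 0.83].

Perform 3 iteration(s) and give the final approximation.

f(x) = x - e^(-x)
Initial interval: [-0.3, 0.83]

Iteration 1:
  c_1 = (-0.300000 + 0.830000)/2 = 0.265000
  f(c_1) = f(0.265000) = -0.502206
  f(a) × f(c) ≥ 0, new interval: [0.265000, 0.830000]
Iteration 2:
  c_2 = (0.265000 + 0.830000)/2 = 0.547500
  f(c_2) = f(0.547500) = -0.030894
  f(a) × f(c) ≥ 0, new interval: [0.547500, 0.830000]
Iteration 3:
  c_3 = (0.547500 + 0.830000)/2 = 0.688750
  f(c_3) = f(0.688750) = 0.186547
  f(a) × f(c) < 0, new interval: [0.547500, 0.688750]

After 3 iteration(s), the approximation is c_3 = 0.688750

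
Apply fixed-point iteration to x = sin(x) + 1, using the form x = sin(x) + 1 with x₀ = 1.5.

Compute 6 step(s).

Equation: x = sin(x) + 1
Fixed-point form: x = sin(x) + 1
x₀ = 1.5

x_1 = g(1.500000) = 1.997495
x_2 = g(1.997495) = 1.910337
x_3 = g(1.910337) = 1.942908
x_4 = g(1.942908) = 1.931562
x_5 = g(1.931562) = 1.935627
x_6 = g(1.935627) = 1.934184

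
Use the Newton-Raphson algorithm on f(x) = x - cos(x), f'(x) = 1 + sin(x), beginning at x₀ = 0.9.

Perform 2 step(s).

f(x) = x - cos(x)
f'(x) = 1 + sin(x)
x₀ = 0.9

Newton-Raphson formula: x_{n+1} = x_n - f(x_n)/f'(x_n)

Iteration 1:
  f(0.900000) = 0.278390
  f'(0.900000) = 1.783327
  x_1 = 0.900000 - 0.278390/1.783327 = 0.743893
Iteration 2:
  f(0.743893) = 0.008055
  f'(0.743893) = 1.677158
  x_2 = 0.743893 - 0.008055/1.677158 = 0.739090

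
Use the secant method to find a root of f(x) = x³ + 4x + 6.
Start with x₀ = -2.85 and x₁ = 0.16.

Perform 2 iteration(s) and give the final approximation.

f(x) = x³ + 4x + 6
x₀ = -2.85, x₁ = 0.16

Secant formula: x_{n+1} = x_n - f(x_n)(x_n - x_{n-1})/(f(x_n) - f(x_{n-1}))

Iteration 1:
  f(-2.850000) = -28.549125
  f(0.160000) = 6.644096
  x_2 = 0.160000 - 6.644096×(0.160000 - (-2.850000))/(6.644096 - (-28.549125))
       = -0.408255
Iteration 2:
  f(0.160000) = 6.644096
  f(-0.408255) = 4.298935
  x_3 = -0.408255 - 4.298935×(-0.408255 - 0.160000)/(4.298935 - 6.644096)
       = -1.449928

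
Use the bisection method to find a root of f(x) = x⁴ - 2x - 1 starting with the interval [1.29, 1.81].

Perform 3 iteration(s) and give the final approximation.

f(x) = x⁴ - 2x - 1
Initial interval: [1.29, 1.81]

Iteration 1:
  c_1 = (1.290000 + 1.810000)/2 = 1.550000
  f(c_1) = f(1.550000) = 1.672006
  f(a) × f(c) < 0, new interval: [1.290000, 1.550000]
Iteration 2:
  c_2 = (1.290000 + 1.550000)/2 = 1.420000
  f(c_2) = f(1.420000) = 0.225869
  f(a) × f(c) < 0, new interval: [1.290000, 1.420000]
Iteration 3:
  c_3 = (1.290000 + 1.420000)/2 = 1.355000
  f(c_3) = f(1.355000) = -0.339012
  f(a) × f(c) ≥ 0, new interval: [1.355000, 1.420000]

After 3 iteration(s), the approximation is c_3 = 1.355000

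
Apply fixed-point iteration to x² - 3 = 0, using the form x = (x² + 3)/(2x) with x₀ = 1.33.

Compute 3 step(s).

Equation: x² - 3 = 0
Fixed-point form: x = (x² + 3)/(2x)
x₀ = 1.33

x_1 = g(1.330000) = 1.792820
x_2 = g(1.792820) = 1.733081
x_3 = g(1.733081) = 1.732051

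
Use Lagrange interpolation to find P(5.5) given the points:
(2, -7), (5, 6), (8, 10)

Lagrange interpolation formula:
P(x) = Σ yᵢ × Lᵢ(x)
where Lᵢ(x) = Π_{j≠i} (x - xⱼ)/(xᵢ - xⱼ)

L_0(5.5) = (5.5 - 5)/(2 - 5) × (5.5 - 8)/(2 - 8) = -0.069444
L_1(5.5) = (5.5 - 2)/(5 - 2) × (5.5 - 8)/(5 - 8) = 0.972222
L_2(5.5) = (5.5 - 2)/(8 - 2) × (5.5 - 5)/(8 - 5) = 0.097222

P(5.5) = (-7)×L_0(5.5) + 6×L_1(5.5) + 10×L_2(5.5)
P(5.5) = 7.291667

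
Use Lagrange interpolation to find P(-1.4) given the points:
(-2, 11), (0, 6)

Lagrange interpolation formula:
P(x) = Σ yᵢ × Lᵢ(x)
where Lᵢ(x) = Π_{j≠i} (x - xⱼ)/(xᵢ - xⱼ)

L_0(-1.4) = (-1.4 - 0)/(-2 - 0) = 0.700000
L_1(-1.4) = (-1.4 - (-2))/(0 - (-2)) = 0.300000

P(-1.4) = 11×L_0(-1.4) + 6×L_1(-1.4)
P(-1.4) = 9.500000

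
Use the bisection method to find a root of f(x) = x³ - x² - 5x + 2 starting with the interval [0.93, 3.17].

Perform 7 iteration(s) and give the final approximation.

f(x) = x³ - x² - 5x + 2
Initial interval: [0.93, 3.17]

Iteration 1:
  c_1 = (0.930000 + 3.170000)/2 = 2.050000
  f(c_1) = f(2.050000) = -3.837375
  f(a) × f(c) ≥ 0, new interval: [2.050000, 3.170000]
Iteration 2:
  c_2 = (2.050000 + 3.170000)/2 = 2.610000
  f(c_2) = f(2.610000) = -0.082519
  f(a) × f(c) ≥ 0, new interval: [2.610000, 3.170000]
Iteration 3:
  c_3 = (2.610000 + 3.170000)/2 = 2.890000
  f(c_3) = f(2.890000) = 3.335469
  f(a) × f(c) < 0, new interval: [2.610000, 2.890000]
Iteration 4:
  c_4 = (2.610000 + 2.890000)/2 = 2.750000
  f(c_4) = f(2.750000) = 1.484375
  f(a) × f(c) < 0, new interval: [2.610000, 2.750000]
Iteration 5:
  c_5 = (2.610000 + 2.750000)/2 = 2.680000
  f(c_5) = f(2.680000) = 0.666432
  f(a) × f(c) < 0, new interval: [2.610000, 2.680000]
Iteration 6:
  c_6 = (2.610000 + 2.680000)/2 = 2.645000
  f(c_6) = f(2.645000) = 0.283461
  f(a) × f(c) < 0, new interval: [2.610000, 2.645000]
Iteration 7:
  c_7 = (2.610000 + 2.645000)/2 = 2.627500
  f(c_7) = f(2.627500) = 0.098363
  f(a) × f(c) < 0, new interval: [2.610000, 2.627500]

After 7 iteration(s), the approximation is c_7 = 2.627500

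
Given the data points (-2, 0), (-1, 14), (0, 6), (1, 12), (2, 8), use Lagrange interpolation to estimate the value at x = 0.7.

Lagrange interpolation formula:
P(x) = Σ yᵢ × Lᵢ(x)
where Lᵢ(x) = Π_{j≠i} (x - xⱼ)/(xᵢ - xⱼ)

L_0(0.7) = (0.7 - (-1))/(-2 - (-1)) × (0.7 - 0)/(-2 - 0) × (0.7 - 1)/(-2 - 1) × (0.7 - 2)/(-2 - 2) = 0.019338
L_1(0.7) = (0.7 - (-2))/(-1 - (-2)) × (0.7 - 0)/(-1 - 0) × (0.7 - 1)/(-1 - 1) × (0.7 - 2)/(-1 - 2) = -0.122850
L_2(0.7) = (0.7 - (-2))/(0 - (-2)) × (0.7 - (-1))/(0 - (-1)) × (0.7 - 1)/(0 - 1) × (0.7 - 2)/(0 - 2) = 0.447525
L_3(0.7) = (0.7 - (-2))/(1 - (-2)) × (0.7 - (-1))/(1 - (-1)) × (0.7 - 0)/(1 - 0) × (0.7 - 2)/(1 - 2) = 0.696150
L_4(0.7) = (0.7 - (-2))/(2 - (-2)) × (0.7 - (-1))/(2 - (-1)) × (0.7 - 0)/(2 - 0) × (0.7 - 1)/(2 - 1) = -0.040163

P(0.7) = 0×L_0(0.7) + 14×L_1(0.7) + 6×L_2(0.7) + 12×L_3(0.7) + 8×L_4(0.7)
P(0.7) = 8.997750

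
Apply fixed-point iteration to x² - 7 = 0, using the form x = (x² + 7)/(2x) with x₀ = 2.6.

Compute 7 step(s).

Equation: x² - 7 = 0
Fixed-point form: x = (x² + 7)/(2x)
x₀ = 2.6

x_1 = g(2.600000) = 2.646154
x_2 = g(2.646154) = 2.645751
x_3 = g(2.645751) = 2.645751
x_4 = g(2.645751) = 2.645751
x_5 = g(2.645751) = 2.645751
x_6 = g(2.645751) = 2.645751
x_7 = g(2.645751) = 2.645751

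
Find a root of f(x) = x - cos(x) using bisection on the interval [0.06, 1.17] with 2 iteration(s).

f(x) = x - cos(x)
Initial interval: [0.06, 1.17]

Iteration 1:
  c_1 = (0.060000 + 1.170000)/2 = 0.615000
  f(c_1) = f(0.615000) = -0.201773
  f(a) × f(c) ≥ 0, new interval: [0.615000, 1.170000]
Iteration 2:
  c_2 = (0.615000 + 1.170000)/2 = 0.892500
  f(c_2) = f(0.892500) = 0.265033
  f(a) × f(c) < 0, new interval: [0.615000, 0.892500]

After 2 iteration(s), the approximation is c_2 = 0.892500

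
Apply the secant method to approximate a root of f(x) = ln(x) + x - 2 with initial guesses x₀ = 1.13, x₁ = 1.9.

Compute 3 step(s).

f(x) = ln(x) + x - 2
x₀ = 1.13, x₁ = 1.9

Secant formula: x_{n+1} = x_n - f(x_n)(x_n - x_{n-1})/(f(x_n) - f(x_{n-1}))

Iteration 1:
  f(1.130000) = -0.747782
  f(1.900000) = 0.541854
  x_2 = 1.900000 - 0.541854×(1.900000 - 1.130000)/(0.541854 - (-0.747782))
       = 1.576477
Iteration 2:
  f(1.900000) = 0.541854
  f(1.576477) = 0.031669
  x_3 = 1.576477 - 0.031669×(1.576477 - 1.900000)/(0.031669 - 0.541854)
       = 1.556394
Iteration 3:
  f(1.576477) = 0.031669
  f(1.556394) = -0.001234
  x_4 = 1.556394 - (-0.001234)×(1.556394 - 1.576477)/(-0.001234 - 0.031669)
       = 1.557147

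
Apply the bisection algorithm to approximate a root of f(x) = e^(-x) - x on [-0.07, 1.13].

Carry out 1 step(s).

f(x) = e^(-x) - x
Initial interval: [-0.07, 1.13]

Iteration 1:
  c_1 = (-0.070000 + 1.130000)/2 = 0.530000
  f(c_1) = f(0.530000) = 0.058605
  f(a) × f(c) ≥ 0, new interval: [0.530000, 1.130000]

After 1 iteration(s), the approximation is c_1 = 0.530000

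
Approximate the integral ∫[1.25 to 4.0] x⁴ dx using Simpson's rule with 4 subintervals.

f(x) = x⁴
a = 1.25, b = 4.0, n = 4
h = (b - a)/n = 0.687500

Simpson's rule: (h/3)[f(x₀) + 4f(x₁) + 2f(x₂) + ... + f(xₙ)]

x_0 = 1.2500, f(x_0) = 2.441406, coefficient = 1
x_1 = 1.9375, f(x_1) = 14.091812, coefficient = 4
x_2 = 2.6250, f(x_2) = 47.480713, coefficient = 2
x_3 = 3.3125, f(x_3) = 120.399185, coefficient = 4
x_4 = 4.0000, f(x_4) = 256.000000, coefficient = 1

I ≈ (0.687500/3) × 891.366821 = 204.271563
Exact value: 204.189648
Error: 0.081915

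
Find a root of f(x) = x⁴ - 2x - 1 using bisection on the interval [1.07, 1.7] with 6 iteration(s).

f(x) = x⁴ - 2x - 1
Initial interval: [1.07, 1.7]

Iteration 1:
  c_1 = (1.070000 + 1.700000)/2 = 1.385000
  f(c_1) = f(1.385000) = -0.090413
  f(a) × f(c) ≥ 0, new interval: [1.385000, 1.700000]
Iteration 2:
  c_2 = (1.385000 + 1.700000)/2 = 1.542500
  f(c_2) = f(1.542500) = 1.576098
  f(a) × f(c) < 0, new interval: [1.385000, 1.542500]
Iteration 3:
  c_3 = (1.385000 + 1.542500)/2 = 1.463750
  f(c_3) = f(1.463750) = 0.663081
  f(a) × f(c) < 0, new interval: [1.385000, 1.463750]
Iteration 4:
  c_4 = (1.385000 + 1.463750)/2 = 1.424375
  f(c_4) = f(1.424375) = 0.267459
  f(a) × f(c) < 0, new interval: [1.385000, 1.424375]
Iteration 5:
  c_5 = (1.385000 + 1.424375)/2 = 1.404688
  f(c_5) = f(1.404688) = 0.083934
  f(a) × f(c) < 0, new interval: [1.385000, 1.404688]
Iteration 6:
  c_6 = (1.385000 + 1.404688)/2 = 1.394844
  f(c_6) = f(1.394844) = -0.004371
  f(a) × f(c) ≥ 0, new interval: [1.394844, 1.404688]

After 6 iteration(s), the approximation is c_6 = 1.394844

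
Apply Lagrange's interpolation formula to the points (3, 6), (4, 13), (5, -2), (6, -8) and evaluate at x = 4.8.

Lagrange interpolation formula:
P(x) = Σ yᵢ × Lᵢ(x)
where Lᵢ(x) = Π_{j≠i} (x - xⱼ)/(xᵢ - xⱼ)

L_0(4.8) = (4.8 - 4)/(3 - 4) × (4.8 - 5)/(3 - 5) × (4.8 - 6)/(3 - 6) = -0.032000
L_1(4.8) = (4.8 - 3)/(4 - 3) × (4.8 - 5)/(4 - 5) × (4.8 - 6)/(4 - 6) = 0.216000
L_2(4.8) = (4.8 - 3)/(5 - 3) × (4.8 - 4)/(5 - 4) × (4.8 - 6)/(5 - 6) = 0.864000
L_3(4.8) = (4.8 - 3)/(6 - 3) × (4.8 - 4)/(6 - 4) × (4.8 - 5)/(6 - 5) = -0.048000

P(4.8) = 6×L_0(4.8) + 13×L_1(4.8) + (-2)×L_2(4.8) + (-8)×L_3(4.8)
P(4.8) = 1.272000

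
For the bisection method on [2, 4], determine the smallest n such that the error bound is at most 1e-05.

We need (b-a)/2^n ≤ 1e-05
(4 - 2)/2^n ≤ 1e-05
2/2^n ≤ 1e-05
2^n ≥ 200000
n ≥ log₂(200000) = 17.61
n ≥ 18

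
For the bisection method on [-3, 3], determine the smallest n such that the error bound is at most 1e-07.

We need (b-a)/2^n ≤ 1e-07
(3 - (-3))/2^n ≤ 1e-07
6/2^n ≤ 1e-07
2^n ≥ 60000000
n ≥ log₂(60000000) = 25.84
n ≥ 26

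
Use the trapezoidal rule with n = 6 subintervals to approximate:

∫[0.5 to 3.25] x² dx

f(x) = x²
a = 0.5, b = 3.25, n = 6
h = (b - a)/n = 0.458333

Trapezoidal rule: (h/2)[f(x₀) + 2f(x₁) + 2f(x₂) + ... + f(xₙ)]

x_0 = 0.5000, f(x_0) = 0.250000, coefficient = 1
x_1 = 0.9583, f(x_1) = 0.918403, coefficient = 2
x_2 = 1.4167, f(x_2) = 2.006944, coefficient = 2
x_3 = 1.8750, f(x_3) = 3.515625, coefficient = 2
x_4 = 2.3333, f(x_4) = 5.444444, coefficient = 2
x_5 = 2.7917, f(x_5) = 7.793403, coefficient = 2
x_6 = 3.2500, f(x_6) = 10.562500, coefficient = 1

I ≈ (0.458333/2) × 50.170139 = 11.497323
Exact value: 11.401042
Error: 0.096282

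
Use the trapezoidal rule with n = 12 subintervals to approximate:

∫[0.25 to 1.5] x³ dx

f(x) = x³
a = 0.25, b = 1.5, n = 12
h = (b - a)/n = 0.104167

Trapezoidal rule: (h/2)[f(x₀) + 2f(x₁) + 2f(x₂) + ... + f(xₙ)]

x_0 = 0.2500, f(x_0) = 0.015625, coefficient = 1
x_1 = 0.3542, f(x_1) = 0.044425, coefficient = 2
x_2 = 0.4583, f(x_2) = 0.096282, coefficient = 2
x_3 = 0.5625, f(x_3) = 0.177979, coefficient = 2
x_4 = 0.6667, f(x_4) = 0.296296, coefficient = 2
x_5 = 0.7708, f(x_5) = 0.458017, coefficient = 2
x_6 = 0.8750, f(x_6) = 0.669922, coefficient = 2
x_7 = 0.9792, f(x_7) = 0.938793, coefficient = 2
x_8 = 1.0833, f(x_8) = 1.271412, coefficient = 2
x_9 = 1.1875, f(x_9) = 1.674561, coefficient = 2
x_10 = 1.2917, f(x_10) = 2.155020, coefficient = 2
x_11 = 1.3958, f(x_11) = 2.719573, coefficient = 2
x_12 = 1.5000, f(x_12) = 3.375000, coefficient = 1

I ≈ (0.104167/2) × 24.395182 = 1.270582
Exact value: 1.264648
Error: 0.005934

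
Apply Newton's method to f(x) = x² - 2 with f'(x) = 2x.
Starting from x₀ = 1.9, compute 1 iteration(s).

f(x) = x² - 2
f'(x) = 2x
x₀ = 1.9

Newton-Raphson formula: x_{n+1} = x_n - f(x_n)/f'(x_n)

Iteration 1:
  f(1.900000) = 1.610000
  f'(1.900000) = 3.800000
  x_1 = 1.900000 - 1.610000/3.800000 = 1.476316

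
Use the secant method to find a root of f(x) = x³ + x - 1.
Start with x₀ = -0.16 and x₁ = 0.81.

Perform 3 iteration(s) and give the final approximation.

f(x) = x³ + x - 1
x₀ = -0.16, x₁ = 0.81

Secant formula: x_{n+1} = x_n - f(x_n)(x_n - x_{n-1})/(f(x_n) - f(x_{n-1}))

Iteration 1:
  f(-0.160000) = -1.164096
  f(0.810000) = 0.341441
  x_2 = 0.810000 - 0.341441×(0.810000 - (-0.160000))/(0.341441 - (-1.164096))
       = 0.590014
Iteration 2:
  f(0.810000) = 0.341441
  f(0.590014) = -0.204593
  x_3 = 0.590014 - (-0.204593)×(0.590014 - 0.810000)/(-0.204593 - 0.341441)
       = 0.672440
Iteration 3:
  f(0.590014) = -0.204593
  f(0.672440) = -0.023499
  x_4 = 0.672440 - (-0.023499)×(0.672440 - 0.590014)/(-0.023499 - (-0.204593))
       = 0.683136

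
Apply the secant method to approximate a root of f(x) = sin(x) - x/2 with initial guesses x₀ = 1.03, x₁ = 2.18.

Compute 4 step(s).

f(x) = sin(x) - x/2
x₀ = 1.03, x₁ = 2.18

Secant formula: x_{n+1} = x_n - f(x_n)(x_n - x_{n-1})/(f(x_n) - f(x_{n-1}))

Iteration 1:
  f(1.030000) = 0.342299
  f(2.180000) = -0.269896
  x_2 = 2.180000 - (-0.269896)×(2.180000 - 1.030000)/(-0.269896 - 0.342299)
       = 1.673004
Iteration 2:
  f(2.180000) = -0.269896
  f(1.673004) = 0.158279
  x_3 = 1.673004 - 0.158279×(1.673004 - 2.180000)/(0.158279 - (-0.269896))
       = 1.860420
Iteration 3:
  f(1.673004) = 0.158279
  f(1.860420) = 0.028141
  x_4 = 1.860420 - 0.028141×(1.860420 - 1.673004)/(0.028141 - 0.158279)
       = 1.900947
Iteration 4:
  f(1.860420) = 0.028141
  f(1.900947) = -0.004480
  x_5 = 1.900947 - (-0.004480)×(1.900947 - 1.860420)/(-0.004480 - 0.028141)
       = 1.895381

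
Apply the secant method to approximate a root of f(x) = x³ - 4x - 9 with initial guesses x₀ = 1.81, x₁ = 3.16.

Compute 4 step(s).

f(x) = x³ - 4x - 9
x₀ = 1.81, x₁ = 3.16

Secant formula: x_{n+1} = x_n - f(x_n)(x_n - x_{n-1})/(f(x_n) - f(x_{n-1}))

Iteration 1:
  f(1.810000) = -10.310259
  f(3.160000) = 9.914496
  x_2 = 3.160000 - 9.914496×(3.160000 - 1.810000)/(9.914496 - (-10.310259))
       = 2.498209
Iteration 2:
  f(3.160000) = 9.914496
  f(2.498209) = -3.401400
  x_3 = 2.498209 - (-3.401400)×(2.498209 - 3.160000)/(-3.401400 - 9.914496)
       = 2.667256
Iteration 3:
  f(2.498209) = -3.401400
  f(2.667256) = -0.693487
  x_4 = 2.667256 - (-0.693487)×(2.667256 - 2.498209)/(-0.693487 - (-3.401400))
       = 2.710548
Iteration 4:
  f(2.667256) = -0.693487
  f(2.710548) = 0.072402
  x_5 = 2.710548 - 0.072402×(2.710548 - 2.667256)/(0.072402 - (-0.693487))
       = 2.706456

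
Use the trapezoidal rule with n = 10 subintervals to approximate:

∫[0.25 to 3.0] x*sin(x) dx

f(x) = x*sin(x)
a = 0.25, b = 3.0, n = 10
h = (b - a)/n = 0.275000

Trapezoidal rule: (h/2)[f(x₀) + 2f(x₁) + 2f(x₂) + ... + f(xₙ)]

x_0 = 0.2500, f(x_0) = 0.061851, coefficient = 1
x_1 = 0.5250, f(x_1) = 0.263137, coefficient = 2
x_2 = 0.8000, f(x_2) = 0.573885, coefficient = 2
x_3 = 1.0750, f(x_3) = 0.945559, coefficient = 2
x_4 = 1.3500, f(x_4) = 1.317227, coefficient = 2
x_5 = 1.6250, f(x_5) = 1.622613, coefficient = 2
x_6 = 1.9000, f(x_6) = 1.797970, coefficient = 2
x_7 = 2.1750, f(x_7) = 1.789927, coefficient = 2
x_8 = 2.4500, f(x_8) = 1.562524, coefficient = 2
x_9 = 2.7250, f(x_9) = 1.102663, coefficient = 2
x_10 = 3.0000, f(x_10) = 0.423360, coefficient = 1

I ≈ (0.275000/2) × 22.436219 = 3.084980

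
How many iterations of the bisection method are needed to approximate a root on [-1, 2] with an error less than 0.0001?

We need (b-a)/2^n ≤ 0.0001
(2 - (-1))/2^n ≤ 0.0001
3/2^n ≤ 0.0001
2^n ≥ 30000
n ≥ log₂(30000) = 14.87
n ≥ 15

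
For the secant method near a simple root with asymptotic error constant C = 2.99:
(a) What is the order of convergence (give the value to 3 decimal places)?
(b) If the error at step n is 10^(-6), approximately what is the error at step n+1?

(a) Secant method has superlinear convergence with order φ = (1+√5)/2 ≈ 1.618.
    This means |e_{n+1}| ≈ C|e_n|^1.618.

(b) With |e_n| = 10^(-6) and C = 2.99:
    |e_{n+1}| ≈ 2.99 × (10^(-6))^1.618 = 2.99 × 10^(-9.71)

(a) ≈ 1.618 (golden ratio); (b) |e_{n+1}| ≈ 5.854e-10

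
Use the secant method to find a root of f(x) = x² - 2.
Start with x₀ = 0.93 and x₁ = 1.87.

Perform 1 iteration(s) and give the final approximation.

f(x) = x² - 2
x₀ = 0.93, x₁ = 1.87

Secant formula: x_{n+1} = x_n - f(x_n)(x_n - x_{n-1})/(f(x_n) - f(x_{n-1}))

Iteration 1:
  f(0.930000) = -1.135100
  f(1.870000) = 1.496900
  x_2 = 1.870000 - 1.496900×(1.870000 - 0.930000)/(1.496900 - (-1.135100))
       = 1.335393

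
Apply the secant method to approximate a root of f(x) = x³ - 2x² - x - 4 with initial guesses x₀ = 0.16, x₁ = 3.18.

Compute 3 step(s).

f(x) = x³ - 2x² - x - 4
x₀ = 0.16, x₁ = 3.18

Secant formula: x_{n+1} = x_n - f(x_n)(x_n - x_{n-1})/(f(x_n) - f(x_{n-1}))

Iteration 1:
  f(0.160000) = -4.207104
  f(3.180000) = 4.752632
  x_2 = 3.180000 - 4.752632×(3.180000 - 0.160000)/(4.752632 - (-4.207104))
       = 1.578061
Iteration 2:
  f(3.180000) = 4.752632
  f(1.578061) = -6.628806
  x_3 = 1.578061 - (-6.628806)×(1.578061 - 3.180000)/(-6.628806 - 4.752632)
       = 2.511066
Iteration 3:
  f(1.578061) = -6.628806
  f(2.511066) = -3.288560
  x_4 = 2.511066 - (-3.288560)×(2.511066 - 1.578061)/(-3.288560 - (-6.628806))
       = 3.429635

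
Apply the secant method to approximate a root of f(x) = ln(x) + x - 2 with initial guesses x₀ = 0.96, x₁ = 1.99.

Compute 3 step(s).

f(x) = ln(x) + x - 2
x₀ = 0.96, x₁ = 1.99

Secant formula: x_{n+1} = x_n - f(x_n)(x_n - x_{n-1})/(f(x_n) - f(x_{n-1}))

Iteration 1:
  f(0.960000) = -1.080822
  f(1.990000) = 0.678135
  x_2 = 1.990000 - 0.678135×(1.990000 - 0.960000)/(0.678135 - (-1.080822))
       = 1.592902
Iteration 2:
  f(1.990000) = 0.678135
  f(1.592902) = 0.058459
  x_3 = 1.592902 - 0.058459×(1.592902 - 1.990000)/(0.058459 - 0.678135)
       = 1.555440
Iteration 3:
  f(1.592902) = 0.058459
  f(1.555440) = -0.002801
  x_4 = 1.555440 - (-0.002801)×(1.555440 - 1.592902)/(-0.002801 - 0.058459)
       = 1.557153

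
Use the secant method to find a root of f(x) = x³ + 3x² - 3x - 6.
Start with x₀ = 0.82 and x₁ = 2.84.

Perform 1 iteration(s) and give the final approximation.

f(x) = x³ + 3x² - 3x - 6
x₀ = 0.82, x₁ = 2.84

Secant formula: x_{n+1} = x_n - f(x_n)(x_n - x_{n-1})/(f(x_n) - f(x_{n-1}))

Iteration 1:
  f(0.820000) = -5.891432
  f(2.840000) = 32.583104
  x_2 = 2.840000 - 32.583104×(2.840000 - 0.820000)/(32.583104 - (-5.891432))
       = 1.129313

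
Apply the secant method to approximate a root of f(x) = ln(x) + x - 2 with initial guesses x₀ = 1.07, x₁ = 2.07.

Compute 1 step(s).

f(x) = ln(x) + x - 2
x₀ = 1.07, x₁ = 2.07

Secant formula: x_{n+1} = x_n - f(x_n)(x_n - x_{n-1})/(f(x_n) - f(x_{n-1}))

Iteration 1:
  f(1.070000) = -0.862341
  f(2.070000) = 0.797549
  x_2 = 2.070000 - 0.797549×(2.070000 - 1.070000)/(0.797549 - (-0.862341))
       = 1.589517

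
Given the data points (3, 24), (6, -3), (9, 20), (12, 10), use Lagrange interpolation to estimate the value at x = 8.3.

Lagrange interpolation formula:
P(x) = Σ yᵢ × Lᵢ(x)
where Lᵢ(x) = Π_{j≠i} (x - xⱼ)/(xᵢ - xⱼ)

L_0(8.3) = (8.3 - 6)/(3 - 6) × (8.3 - 9)/(3 - 9) × (8.3 - 12)/(3 - 12) = -0.036772
L_1(8.3) = (8.3 - 3)/(6 - 3) × (8.3 - 9)/(6 - 9) × (8.3 - 12)/(6 - 12) = 0.254204
L_2(8.3) = (8.3 - 3)/(9 - 3) × (8.3 - 6)/(9 - 6) × (8.3 - 12)/(9 - 12) = 0.835241
L_3(8.3) = (8.3 - 3)/(12 - 3) × (8.3 - 6)/(12 - 6) × (8.3 - 9)/(12 - 9) = -0.052673

P(8.3) = 24×L_0(8.3) + (-3)×L_1(8.3) + 20×L_2(8.3) + 10×L_3(8.3)
P(8.3) = 14.532957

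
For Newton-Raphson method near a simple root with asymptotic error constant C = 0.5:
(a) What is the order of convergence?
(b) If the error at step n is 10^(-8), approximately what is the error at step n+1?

(a) Newton-Raphson has quadratic (order 2) convergence near simple roots.
    This means |e_{n+1}| ≈ C|e_n|².

(b) With |e_n| = 10^(-8) and C = 0.5:
    |e_{n+1}| ≈ 0.5 × (10^(-8))² = 0.5 × 10^(-16)

(a) 2 (quadratic); (b) |e_{n+1}| ≈ 5.000e-17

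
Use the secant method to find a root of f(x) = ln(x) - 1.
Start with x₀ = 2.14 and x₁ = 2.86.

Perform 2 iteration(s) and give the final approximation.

f(x) = ln(x) - 1
x₀ = 2.14, x₁ = 2.86

Secant formula: x_{n+1} = x_n - f(x_n)(x_n - x_{n-1})/(f(x_n) - f(x_{n-1}))

Iteration 1:
  f(2.140000) = -0.239194
  f(2.860000) = 0.050822
  x_2 = 2.860000 - 0.050822×(2.860000 - 2.140000)/(0.050822 - (-0.239194))
       = 2.733829
Iteration 2:
  f(2.860000) = 0.050822
  f(2.733829) = 0.005703
  x_3 = 2.733829 - 0.005703×(2.733829 - 2.860000)/(0.005703 - 0.050822)
       = 2.717880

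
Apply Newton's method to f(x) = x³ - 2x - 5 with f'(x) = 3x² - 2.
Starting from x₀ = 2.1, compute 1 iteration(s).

f(x) = x³ - 2x - 5
f'(x) = 3x² - 2
x₀ = 2.1

Newton-Raphson formula: x_{n+1} = x_n - f(x_n)/f'(x_n)

Iteration 1:
  f(2.100000) = 0.061000
  f'(2.100000) = 11.230000
  x_1 = 2.100000 - 0.061000/11.230000 = 2.094568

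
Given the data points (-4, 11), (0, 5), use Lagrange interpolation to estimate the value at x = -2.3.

Lagrange interpolation formula:
P(x) = Σ yᵢ × Lᵢ(x)
where Lᵢ(x) = Π_{j≠i} (x - xⱼ)/(xᵢ - xⱼ)

L_0(-2.3) = (-2.3 - 0)/(-4 - 0) = 0.575000
L_1(-2.3) = (-2.3 - (-4))/(0 - (-4)) = 0.425000

P(-2.3) = 11×L_0(-2.3) + 5×L_1(-2.3)
P(-2.3) = 8.450000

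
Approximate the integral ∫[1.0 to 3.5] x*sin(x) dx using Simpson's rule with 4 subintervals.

f(x) = x*sin(x)
a = 1.0, b = 3.5, n = 4
h = (b - a)/n = 0.625000

Simpson's rule: (h/3)[f(x₀) + 4f(x₁) + 2f(x₂) + ... + f(xₙ)]

x_0 = 1.0000, f(x_0) = 0.841471, coefficient = 1
x_1 = 1.6250, f(x_1) = 1.622613, coefficient = 4
x_2 = 2.2500, f(x_2) = 1.750665, coefficient = 2
x_3 = 2.8750, f(x_3) = 0.757407, coefficient = 4
x_4 = 3.5000, f(x_4) = -1.227741, coefficient = 1

I ≈ (0.625000/3) × 12.635142 = 2.632321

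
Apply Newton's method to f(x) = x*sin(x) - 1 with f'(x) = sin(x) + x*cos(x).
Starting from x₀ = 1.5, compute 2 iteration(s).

f(x) = x*sin(x) - 1
f'(x) = sin(x) + x*cos(x)
x₀ = 1.5

Newton-Raphson formula: x_{n+1} = x_n - f(x_n)/f'(x_n)

Iteration 1:
  f(1.500000) = 0.496242
  f'(1.500000) = 1.103601
  x_1 = 1.500000 - 0.496242/1.103601 = 1.050342
Iteration 2:
  f(1.050342) = -0.088730
  f'(1.050342) = 1.389902
  x_2 = 1.050342 - (-0.088730)/1.389902 = 1.114181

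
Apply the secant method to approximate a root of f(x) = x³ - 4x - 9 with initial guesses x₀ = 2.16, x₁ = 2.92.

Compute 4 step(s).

f(x) = x³ - 4x - 9
x₀ = 2.16, x₁ = 2.92

Secant formula: x_{n+1} = x_n - f(x_n)(x_n - x_{n-1})/(f(x_n) - f(x_{n-1}))

Iteration 1:
  f(2.160000) = -7.562304
  f(2.920000) = 4.217088
  x_2 = 2.920000 - 4.217088×(2.920000 - 2.160000)/(4.217088 - (-7.562304))
       = 2.647916
Iteration 2:
  f(2.920000) = 4.217088
  f(2.647916) = -1.025913
  x_3 = 2.647916 - (-1.025913)×(2.647916 - 2.920000)/(-1.025913 - 4.217088)
       = 2.701155
Iteration 3:
  f(2.647916) = -1.025913
  f(2.701155) = -0.096344
  x_4 = 2.701155 - (-0.096344)×(2.701155 - 2.647916)/(-0.096344 - (-1.025913))
       = 2.706673
Iteration 4:
  f(2.701155) = -0.096344
  f(2.706673) = 0.002612
  x_5 = 2.706673 - 0.002612×(2.706673 - 2.701155)/(0.002612 - (-0.096344))
       = 2.706528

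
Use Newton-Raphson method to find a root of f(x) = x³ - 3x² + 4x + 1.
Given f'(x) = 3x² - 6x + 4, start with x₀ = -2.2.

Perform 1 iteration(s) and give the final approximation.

f(x) = x³ - 3x² + 4x + 1
f'(x) = 3x² - 6x + 4
x₀ = -2.2

Newton-Raphson formula: x_{n+1} = x_n - f(x_n)/f'(x_n)

Iteration 1:
  f(-2.200000) = -32.968000
  f'(-2.200000) = 31.720000
  x_1 = -2.200000 - (-32.968000)/31.720000 = -1.160656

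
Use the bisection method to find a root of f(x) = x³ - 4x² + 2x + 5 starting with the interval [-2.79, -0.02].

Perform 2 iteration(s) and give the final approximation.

f(x) = x³ - 4x² + 2x + 5
Initial interval: [-2.79, -0.02]

Iteration 1:
  c_1 = (-2.790000 + (-0.020000))/2 = -1.405000
  f(c_1) = f(-1.405000) = -8.479605
  f(a) × f(c) ≥ 0, new interval: [-1.405000, -0.020000]
Iteration 2:
  c_2 = (-1.405000 + (-0.020000))/2 = -0.712500
  f(c_2) = f(-0.712500) = 1.182670
  f(a) × f(c) < 0, new interval: [-1.405000, -0.712500]

After 2 iteration(s), the approximation is c_2 = -0.712500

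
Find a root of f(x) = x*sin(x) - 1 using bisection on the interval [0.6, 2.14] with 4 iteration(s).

f(x) = x*sin(x) - 1
Initial interval: [0.6, 2.14]

Iteration 1:
  c_1 = (0.600000 + 2.140000)/2 = 1.370000
  f(c_1) = f(1.370000) = 0.342474
  f(a) × f(c) < 0, new interval: [0.600000, 1.370000]
Iteration 2:
  c_2 = (0.600000 + 1.370000)/2 = 0.985000
  f(c_2) = f(0.985000) = -0.179227
  f(a) × f(c) ≥ 0, new interval: [0.985000, 1.370000]
Iteration 3:
  c_3 = (0.985000 + 1.370000)/2 = 1.177500
  f(c_3) = f(1.177500) = 0.087599
  f(a) × f(c) < 0, new interval: [0.985000, 1.177500]
Iteration 4:
  c_4 = (0.985000 + 1.177500)/2 = 1.081250
  f(c_4) = f(1.081250) = -0.045747
  f(a) × f(c) ≥ 0, new interval: [1.081250, 1.177500]

After 4 iteration(s), the approximation is c_4 = 1.081250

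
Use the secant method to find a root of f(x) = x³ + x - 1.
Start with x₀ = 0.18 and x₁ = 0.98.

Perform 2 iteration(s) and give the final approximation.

f(x) = x³ + x - 1
x₀ = 0.18, x₁ = 0.98

Secant formula: x_{n+1} = x_n - f(x_n)(x_n - x_{n-1})/(f(x_n) - f(x_{n-1}))

Iteration 1:
  f(0.180000) = -0.814168
  f(0.980000) = 0.921192
  x_2 = 0.980000 - 0.921192×(0.980000 - 0.180000)/(0.921192 - (-0.814168))
       = 0.555331
Iteration 2:
  f(0.980000) = 0.921192
  f(0.555331) = -0.273409
  x_3 = 0.555331 - (-0.273409)×(0.555331 - 0.980000)/(-0.273409 - 0.921192)
       = 0.652525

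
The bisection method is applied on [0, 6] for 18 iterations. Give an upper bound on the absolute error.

Bisection error bound: |error| ≤ (b-a)/2^n
|error| ≤ (6 - 0)/2^18 = 6/2^18
|error| ≤ 0.0000228882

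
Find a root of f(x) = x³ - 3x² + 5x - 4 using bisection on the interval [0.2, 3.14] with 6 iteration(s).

f(x) = x³ - 3x² + 5x - 4
Initial interval: [0.2, 3.14]

Iteration 1:
  c_1 = (0.200000 + 3.140000)/2 = 1.670000
  f(c_1) = f(1.670000) = 0.640763
  f(a) × f(c) < 0, new interval: [0.200000, 1.670000]
Iteration 2:
  c_2 = (0.200000 + 1.670000)/2 = 0.935000
  f(c_2) = f(0.935000) = -1.130275
  f(a) × f(c) ≥ 0, new interval: [0.935000, 1.670000]
Iteration 3:
  c_3 = (0.935000 + 1.670000)/2 = 1.302500
  f(c_3) = f(1.302500) = -0.367319
  f(a) × f(c) ≥ 0, new interval: [1.302500, 1.670000]
Iteration 4:
  c_4 = (1.302500 + 1.670000)/2 = 1.486250
  f(c_4) = f(1.486250) = 0.087468
  f(a) × f(c) < 0, new interval: [1.302500, 1.486250]
Iteration 5:
  c_5 = (1.302500 + 1.486250)/2 = 1.394375
  f(c_5) = f(1.394375) = -0.149912
  f(a) × f(c) ≥ 0, new interval: [1.394375, 1.486250]
Iteration 6:
  c_6 = (1.394375 + 1.486250)/2 = 1.440313
  f(c_6) = f(1.440313) = -0.034009
  f(a) × f(c) ≥ 0, new interval: [1.440313, 1.486250]

After 6 iteration(s), the approximation is c_6 = 1.440313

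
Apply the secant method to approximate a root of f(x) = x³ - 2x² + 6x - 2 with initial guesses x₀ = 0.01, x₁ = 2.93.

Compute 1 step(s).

f(x) = x³ - 2x² + 6x - 2
x₀ = 0.01, x₁ = 2.93

Secant formula: x_{n+1} = x_n - f(x_n)(x_n - x_{n-1})/(f(x_n) - f(x_{n-1}))

Iteration 1:
  f(0.010000) = -1.940199
  f(2.930000) = 23.563957
  x_2 = 2.930000 - 23.563957×(2.930000 - 0.010000)/(23.563957 - (-1.940199))
       = 0.232136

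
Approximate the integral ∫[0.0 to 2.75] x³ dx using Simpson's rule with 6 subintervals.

f(x) = x³
a = 0.0, b = 2.75, n = 6
h = (b - a)/n = 0.458333

Simpson's rule: (h/3)[f(x₀) + 4f(x₁) + 2f(x₂) + ... + f(xₙ)]

x_0 = 0.0000, f(x_0) = 0.000000, coefficient = 1
x_1 = 0.4583, f(x_1) = 0.096282, coefficient = 4
x_2 = 0.9167, f(x_2) = 0.770255, coefficient = 2
x_3 = 1.3750, f(x_3) = 2.599609, coefficient = 4
x_4 = 1.8333, f(x_4) = 6.162037, coefficient = 2
x_5 = 2.2917, f(x_5) = 12.035229, coefficient = 4
x_6 = 2.7500, f(x_6) = 20.796875, coefficient = 1

I ≈ (0.458333/3) × 93.585937 = 14.297852
Exact value: 14.297852
Error: 0.000000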